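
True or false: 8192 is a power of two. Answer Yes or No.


0b10000000000000. Only one bit set => Yes

Yes


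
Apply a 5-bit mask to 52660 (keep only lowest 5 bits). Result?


52660 & 31 = 20

20


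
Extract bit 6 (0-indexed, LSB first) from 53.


0b110101, position 6 = 0

0


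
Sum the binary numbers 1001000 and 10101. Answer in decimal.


1001000 + 10101 = 1011101 = 93

93


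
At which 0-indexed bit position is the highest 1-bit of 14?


0b1110. Highest set bit at position 3

3


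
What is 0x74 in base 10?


74 hex = 116 decimal

116


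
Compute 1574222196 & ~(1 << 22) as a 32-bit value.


1574222196 & ~(1 << 22) = 1570027892

1570027892


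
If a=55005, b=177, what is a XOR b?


55005 ^ 177 = 54892

54892


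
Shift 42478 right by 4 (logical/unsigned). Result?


0b1010010111101110 >> 4 = 0b101001011110 = 2654

2654


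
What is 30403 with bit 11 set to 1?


30403 | (1 << 11) = 30403 | 2048 = 32451

32451


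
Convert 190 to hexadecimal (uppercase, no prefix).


190 = BE hex

BE


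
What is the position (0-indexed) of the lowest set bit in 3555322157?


0b11010011111010011110100100101101. Lowest set bit at position 0

0


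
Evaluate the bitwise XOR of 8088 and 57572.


0b1111110011000 ^ 0b1110000011100100 = 0b1111111101111100 = 65404

65404


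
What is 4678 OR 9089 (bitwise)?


0b1001001000110 | 0b10001110000001 = 0b11001111000111 = 13255

13255


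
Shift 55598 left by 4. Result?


0b1101100100101110 << 4 = 0b11011001001011100000 = 889568

889568


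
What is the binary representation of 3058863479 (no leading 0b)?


3058863479 = 10110110010100101000110101110111 in binary

10110110010100101000110101110111


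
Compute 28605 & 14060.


0b110111110111101 & 0b11011011101100 = 0b10011010101100 = 9900

9900


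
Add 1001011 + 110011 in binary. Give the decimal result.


1001011 + 110011 = 1111110 = 126

126


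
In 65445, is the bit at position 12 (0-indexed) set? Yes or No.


0b1111111110100101, bit 12 = 1. Yes

Yes


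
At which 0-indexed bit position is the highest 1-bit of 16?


0b10000. Highest set bit at position 4

4


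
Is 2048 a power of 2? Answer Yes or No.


0b100000000000. Only one bit set => Yes

Yes


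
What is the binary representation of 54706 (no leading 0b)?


54706 = 1101010110110010 in binary

1101010110110010


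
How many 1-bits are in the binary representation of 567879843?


0b100001110110010010100010100011 has 13 set bits

13


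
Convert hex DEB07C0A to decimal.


DEB07C0A hex = 3736108042 decimal

3736108042


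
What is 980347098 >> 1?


0b111010011011101110100011011010 >> 1 = 0b11101001101110111010001101101 = 490173549

490173549


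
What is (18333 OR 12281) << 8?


Step 1: 18333 | 12281 = 28669
Step 2: 28669 << 8 = 7339264

7339264


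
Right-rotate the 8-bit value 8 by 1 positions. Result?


Rotate 0b1000 right by 1 (8-bit) = 0b100 = 4

4


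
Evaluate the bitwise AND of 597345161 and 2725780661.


0b100011100110101100001110001001 & 0b10100010011110000001110010110101 = 0b100010000110000000000010000001 = 571998337

571998337


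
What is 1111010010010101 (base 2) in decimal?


1111010010010101 in decimal = 62613

62613


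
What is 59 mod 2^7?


59 & 127 = 59

59


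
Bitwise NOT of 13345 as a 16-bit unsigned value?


~0b11010000100001 = 0b1100101111011110 = 52190 (16-bit unsigned)

52190


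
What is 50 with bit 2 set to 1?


50 | (1 << 2) = 50 | 4 = 54

54


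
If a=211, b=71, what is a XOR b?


211 ^ 71 = 148

148


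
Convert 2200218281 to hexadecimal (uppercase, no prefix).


2200218281 = 8324AAA9 hex

8324AAA9


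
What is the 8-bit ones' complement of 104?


104 ^ 255 = 151

151


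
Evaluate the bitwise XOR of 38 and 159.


0b100110 ^ 0b10011111 = 0b10111001 = 185

185


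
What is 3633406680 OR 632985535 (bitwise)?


0b11011000100100010110001011011000 | 0b100101101110101001011110111111 = 0b11111101101110111111011111111111 = 4256954367

4256954367


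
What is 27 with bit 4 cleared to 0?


27 & ~(1 << 4) = 11

11


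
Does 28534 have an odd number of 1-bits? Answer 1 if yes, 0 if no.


0b110111101110110 has 11 ones => parity 1

1


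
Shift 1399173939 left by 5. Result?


0b1010011011001011011001100110011 << 5 = 0b101001101100101101100110011001100000 = 44773566048

44773566048


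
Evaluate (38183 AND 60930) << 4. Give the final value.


Step 1: 38183 & 60930 = 33794
Step 2: 33794 << 4 = 540704

540704


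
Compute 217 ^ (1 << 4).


217 ^ (1 << 4) = 217 ^ 16 = 201

201


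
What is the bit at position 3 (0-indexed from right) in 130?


0b10000010, position 3 = 0

0


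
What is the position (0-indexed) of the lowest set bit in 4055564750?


0b11110001101110110000000111001110. Lowest set bit at position 1

1


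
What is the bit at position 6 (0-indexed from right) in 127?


0b1111111, position 6 = 1

1


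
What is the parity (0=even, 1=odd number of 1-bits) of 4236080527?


0b11111100011111010111010110001111 has 22 ones => parity 0

0


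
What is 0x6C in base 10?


6C hex = 108 decimal

108


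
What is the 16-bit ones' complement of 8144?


8144 ^ 65535 = 57391

57391


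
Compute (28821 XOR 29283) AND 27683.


Step 1: 28821 ^ 29283 = 758
Step 2: 758 & 27683 = 34

34


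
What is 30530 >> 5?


0b111011101000010 >> 5 = 0b1110111010 = 954

954


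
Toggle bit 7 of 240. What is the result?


240 ^ (1 << 7) = 240 ^ 128 = 112

112


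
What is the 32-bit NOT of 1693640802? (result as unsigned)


~0b1100100111100101110100001100010 = 0b10011011000011010001011110011101 = 2601326493 (32-bit unsigned)

2601326493


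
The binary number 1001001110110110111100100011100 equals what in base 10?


1001001110110110111100100011100 in decimal = 1239120156

1239120156


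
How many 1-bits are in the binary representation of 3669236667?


0b11011010101101000001101110111011 has 19 set bits

19


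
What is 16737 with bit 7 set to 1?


16737 | (1 << 7) = 16737 | 128 = 16865

16865


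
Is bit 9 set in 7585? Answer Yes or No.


0b1110110100001, bit 9 = 0. No

No


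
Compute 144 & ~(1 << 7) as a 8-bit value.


144 & ~(1 << 7) = 16

16


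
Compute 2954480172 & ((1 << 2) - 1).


2954480172 & 3 = 0

0


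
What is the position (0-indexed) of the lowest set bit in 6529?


0b1100110000001. Lowest set bit at position 0

0


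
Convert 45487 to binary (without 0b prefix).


45487 = 1011000110101111 in binary

1011000110101111


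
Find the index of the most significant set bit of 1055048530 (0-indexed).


0b111110111000101100001101010010. Highest set bit at position 29

29


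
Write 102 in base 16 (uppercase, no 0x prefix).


102 = 66 hex

66


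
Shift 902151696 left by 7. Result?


0b110101110001011011111000010000 << 7 = 0b1101011100010110111110000100000000000 = 115475417088

115475417088


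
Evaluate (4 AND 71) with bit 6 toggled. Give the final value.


Step 1: 4 & 71 = 4
Step 2: 4 ^ (1 << 6) = 4 ^ 64 = 68

68


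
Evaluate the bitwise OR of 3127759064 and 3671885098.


0b10111010011011011101000011011000 | 0b11011010110111001000010100101010 = 0b11111010111111011101010111111010 = 4210939386

4210939386


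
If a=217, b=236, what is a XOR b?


217 ^ 236 = 53

53


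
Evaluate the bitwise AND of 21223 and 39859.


0b101001011100111 & 0b1001101110110011 = 0b1001010100011 = 4771

4771


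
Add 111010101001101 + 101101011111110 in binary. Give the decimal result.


111010101001101 + 101101011111110 = 1101000001001011 = 53323

53323


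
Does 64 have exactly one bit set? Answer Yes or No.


0b1000000. Only one bit set => Yes

Yes


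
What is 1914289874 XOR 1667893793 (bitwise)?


0b1110010000110011011111011010010 ^ 0b1100011011010100000101000100001 = 0b10001011100111011010011110011 = 292795635

292795635


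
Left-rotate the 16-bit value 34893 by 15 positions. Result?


Rotate 0b1000100001001101 left by 15 (16-bit) = 0b1100010000100110 = 50214

50214


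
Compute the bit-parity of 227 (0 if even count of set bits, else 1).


0b11100011 has 5 ones => parity 1

1


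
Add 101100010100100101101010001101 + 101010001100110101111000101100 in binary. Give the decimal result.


101100010100100101101010001101 + 101010001100110101111000101100 = 1010110100001011011100010111001 = 1451604153

1451604153


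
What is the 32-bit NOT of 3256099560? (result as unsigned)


~0b11000010000101000010001011101000 = 0b111101111010111101110100010111 = 1038867735 (32-bit unsigned)

1038867735


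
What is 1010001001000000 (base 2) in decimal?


1010001001000000 in decimal = 41536

41536


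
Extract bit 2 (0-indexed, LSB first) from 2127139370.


0b1111110110010011001001000101010, position 2 = 0

0


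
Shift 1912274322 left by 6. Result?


0b1110001111110101111110110010010 << 6 = 0b1110001111110101111110110010010000000 = 122385556608

122385556608


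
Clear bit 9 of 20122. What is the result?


20122 & ~(1 << 9) = 19610

19610


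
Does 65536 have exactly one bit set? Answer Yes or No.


0b10000000000000000. Only one bit set => Yes

Yes


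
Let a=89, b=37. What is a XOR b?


89 ^ 37 = 124

124


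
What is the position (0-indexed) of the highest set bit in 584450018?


0b100010110101011111111111100010. Highest set bit at position 29

29


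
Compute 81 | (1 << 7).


81 | (1 << 7) = 81 | 128 = 209

209


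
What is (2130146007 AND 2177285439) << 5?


Step 1: 2130146007 & 2177285439 = 12988439
Step 2: 12988439 << 5 = 415630048

415630048


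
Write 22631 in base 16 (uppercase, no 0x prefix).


22631 = 5867 hex

5867


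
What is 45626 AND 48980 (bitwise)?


0b1011001000111010 & 0b1011111101010100 = 0b1011001000010000 = 45584

45584


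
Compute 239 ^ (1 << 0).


239 ^ (1 << 0) = 239 ^ 1 = 238

238


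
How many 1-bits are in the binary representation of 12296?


0b11000000001000 has 3 set bits

3


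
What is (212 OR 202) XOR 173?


Step 1: 212 | 202 = 222
Step 2: 222 ^ 173 = 115

115


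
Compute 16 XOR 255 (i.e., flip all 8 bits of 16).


16 ^ 255 = 239

239


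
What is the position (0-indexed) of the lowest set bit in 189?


0b10111101. Lowest set bit at position 0

0


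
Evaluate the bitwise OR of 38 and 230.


0b100110 | 0b11100110 = 0b11100110 = 230

230


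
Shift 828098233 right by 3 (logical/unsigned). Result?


0b110001010110111100011010111001 >> 3 = 0b110001010110111100011010111 = 103512279

103512279


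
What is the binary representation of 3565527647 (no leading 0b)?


3565527647 = 11010100100001011010001001011111 in binary

11010100100001011010001001011111


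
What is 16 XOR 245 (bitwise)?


0b10000 ^ 0b11110101 = 0b11100101 = 229

229


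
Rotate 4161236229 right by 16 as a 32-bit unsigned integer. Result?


Rotate 0b11111000000001110110110100000101 right by 16 (32-bit) = 0b1101101000001011111100000000111 = 1829107719

1829107719


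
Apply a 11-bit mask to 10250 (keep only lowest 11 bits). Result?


10250 & 2047 = 10

10


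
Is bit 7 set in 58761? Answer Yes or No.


0b1110010110001001, bit 7 = 1. Yes

Yes


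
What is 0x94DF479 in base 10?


94DF479 hex = 156103801 decimal

156103801


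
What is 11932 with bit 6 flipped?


11932 ^ (1 << 6) = 11932 ^ 64 = 11996

11996


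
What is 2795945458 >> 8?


0b10100110101001101011110111110010 >> 8 = 0b101001101010011010111101 = 10921661

10921661


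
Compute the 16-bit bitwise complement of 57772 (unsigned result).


~0b1110000110101100 = 0b1111001010011 = 7763 (16-bit unsigned)

7763


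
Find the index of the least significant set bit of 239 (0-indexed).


0b11101111. Lowest set bit at position 0

0


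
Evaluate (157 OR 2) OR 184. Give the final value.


Step 1: 157 | 2 = 159
Step 2: 159 | 184 = 191

191


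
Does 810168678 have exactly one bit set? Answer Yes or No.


0b110000010010100011000101100110. Multiple bits set => No

No


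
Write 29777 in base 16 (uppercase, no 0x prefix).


29777 = 7451 hex

7451


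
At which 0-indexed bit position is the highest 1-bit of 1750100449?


0b1101000010100000110100111100001. Highest set bit at position 30

30


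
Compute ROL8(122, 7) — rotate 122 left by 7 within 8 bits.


Rotate 0b1111010 left by 7 (8-bit) = 0b111101 = 61

61


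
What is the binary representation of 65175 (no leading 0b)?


65175 = 1111111010010111 in binary

1111111010010111


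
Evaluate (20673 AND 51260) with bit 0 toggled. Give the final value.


Step 1: 20673 & 51260 = 16384
Step 2: 16384 ^ (1 << 0) = 16384 ^ 1 = 16385

16385


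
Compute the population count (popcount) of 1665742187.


0b1100011010010010011010101101011 has 16 set bits

16


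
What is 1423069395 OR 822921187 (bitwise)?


0b1010100110100100101000011010011 | 0b110001000011001100011111100011 = 0b1110101110111101101011111110011 = 1977538547

1977538547


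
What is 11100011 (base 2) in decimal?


11100011 in decimal = 227

227


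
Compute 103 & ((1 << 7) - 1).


103 & 127 = 103

103


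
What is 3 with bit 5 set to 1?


3 | (1 << 5) = 3 | 32 = 35

35


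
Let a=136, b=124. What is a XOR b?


136 ^ 124 = 244

244


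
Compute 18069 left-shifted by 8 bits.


0b100011010010101 << 8 = 0b10001101001010100000000 = 4625664

4625664


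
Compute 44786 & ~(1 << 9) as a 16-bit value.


44786 & ~(1 << 9) = 44274

44274


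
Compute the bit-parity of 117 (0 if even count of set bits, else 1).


0b1110101 has 5 ones => parity 1

1


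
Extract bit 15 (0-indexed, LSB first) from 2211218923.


0b10000011110011001000010111101011, position 15 = 1

1


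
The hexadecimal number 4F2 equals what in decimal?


4F2 hex = 1266 decimal

1266


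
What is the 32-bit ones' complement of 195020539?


195020539 ^ 4294967295 = 4099946756

4099946756


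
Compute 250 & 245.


0b11111010 & 0b11110101 = 0b11110000 = 240

240


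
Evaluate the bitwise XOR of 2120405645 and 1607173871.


0b1111110011000101101001010001101 ^ 0b1011111110010111000011011101111 = 0b100001101010010101010001100010 = 564745314

564745314


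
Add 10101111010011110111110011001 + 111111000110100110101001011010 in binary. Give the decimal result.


10101111010011110111110011001 + 111111000110100110101001011010 = 1010101000001000101100111110011 = 1426348531

1426348531


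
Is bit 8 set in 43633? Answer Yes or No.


0b1010101001110001, bit 8 = 0. No

No


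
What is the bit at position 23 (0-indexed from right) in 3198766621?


0b10111110101010010100111000011101, position 23 = 1

1


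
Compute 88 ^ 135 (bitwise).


0b1011000 ^ 0b10000111 = 0b11011111 = 223

223


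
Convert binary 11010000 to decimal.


11010000 in decimal = 208

208


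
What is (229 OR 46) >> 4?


Step 1: 229 | 46 = 239
Step 2: 239 >> 4 = 14

14


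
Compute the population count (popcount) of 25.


0b11001 has 3 set bits

3


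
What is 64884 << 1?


0b1111110101110100 << 1 = 0b11111101011101000 = 129768

129768


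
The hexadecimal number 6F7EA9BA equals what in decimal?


6F7EA9BA hex = 1870571962 decimal

1870571962


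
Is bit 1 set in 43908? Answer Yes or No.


0b1010101110000100, bit 1 = 0. No

No


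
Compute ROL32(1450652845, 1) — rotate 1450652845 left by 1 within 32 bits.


Rotate 0b1010110011101110011010010101101 left by 1 (32-bit) = 0b10101100111011100110100101011010 = 2901305690

2901305690


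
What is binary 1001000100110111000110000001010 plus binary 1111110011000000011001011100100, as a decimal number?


1001000100110111000110000001010 + 1111110011000000011001011100100 = 11000110111110111011111011101110 = 3338387182

3338387182


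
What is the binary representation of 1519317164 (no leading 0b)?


1519317164 = 1011010100011101111000010101100 in binary

1011010100011101111000010101100


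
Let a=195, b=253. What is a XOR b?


195 ^ 253 = 62

62


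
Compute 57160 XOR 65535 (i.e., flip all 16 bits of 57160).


57160 ^ 65535 = 8375

8375


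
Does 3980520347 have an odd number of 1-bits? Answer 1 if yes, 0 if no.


0b11101101010000011110101110011011 has 19 ones => parity 1

1


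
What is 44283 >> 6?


0b1010110011111011 >> 6 = 0b1010110011 = 691

691


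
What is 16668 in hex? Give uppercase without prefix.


16668 = 411C hex

411C


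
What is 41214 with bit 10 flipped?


41214 ^ (1 << 10) = 41214 ^ 1024 = 42238

42238


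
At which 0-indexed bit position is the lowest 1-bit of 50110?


0b1100001110111110. Lowest set bit at position 1

1


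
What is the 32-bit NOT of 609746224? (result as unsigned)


~0b100100010101111111110100110000 = 0b11011011101010000000001011001111 = 3685221071 (32-bit unsigned)

3685221071


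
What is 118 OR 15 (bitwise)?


0b1110110 | 0b1111 = 0b1111111 = 127

127


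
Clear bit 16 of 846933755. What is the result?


846933755 & ~(1 << 16) = 846868219

846868219


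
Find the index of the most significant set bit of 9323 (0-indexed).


0b10010001101011. Highest set bit at position 13

13


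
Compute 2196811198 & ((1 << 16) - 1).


2196811198 & 65535 = 44478

44478


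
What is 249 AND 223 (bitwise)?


0b11111001 & 0b11011111 = 0b11011001 = 217

217


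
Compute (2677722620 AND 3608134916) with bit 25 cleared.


Step 1: 2677722620 & 3608134916 = 2534065412
Step 2: 2534065412 & ~(1 << 25) = 2500510980

2500510980


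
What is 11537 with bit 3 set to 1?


11537 | (1 << 3) = 11537 | 8 = 11545

11545


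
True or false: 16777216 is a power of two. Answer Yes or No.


0b1000000000000000000000000. Only one bit set => Yes

Yes


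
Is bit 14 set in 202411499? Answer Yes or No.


0b1100000100001000110111101011, bit 14 = 0. No

No


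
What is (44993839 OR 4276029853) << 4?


Step 1: 44993839 | 4276029853 = 4278160831
Step 2: 4278160831 << 4 = 68450573296

68450573296


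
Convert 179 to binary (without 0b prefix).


179 = 10110011 in binary

10110011


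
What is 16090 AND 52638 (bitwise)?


0b11111011011010 & 0b1100110110011110 = 0b110010011010 = 3226

3226


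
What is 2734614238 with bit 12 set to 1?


2734614238 | (1 << 12) = 2734614238 | 4096 = 2734618334

2734618334


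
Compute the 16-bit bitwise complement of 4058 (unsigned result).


~0b111111011010 = 0b1111000000100101 = 61477 (16-bit unsigned)

61477


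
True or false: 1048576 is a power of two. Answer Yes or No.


0b100000000000000000000. Only one bit set => Yes

Yes


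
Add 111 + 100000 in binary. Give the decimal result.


111 + 100000 = 100111 = 39

39


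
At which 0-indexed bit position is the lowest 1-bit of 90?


0b1011010. Lowest set bit at position 1

1


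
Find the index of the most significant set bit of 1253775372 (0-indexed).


0b1001010101110110001100000001100. Highest set bit at position 30

30


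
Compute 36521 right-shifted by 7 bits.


0b1000111010101001 >> 7 = 0b100011101 = 285

285


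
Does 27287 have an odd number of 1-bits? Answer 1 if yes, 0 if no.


0b110101010010111 has 9 ones => parity 1

1


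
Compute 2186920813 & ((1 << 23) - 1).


2186920813 & 8388607 = 5882733

5882733


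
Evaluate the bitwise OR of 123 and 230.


0b1111011 | 0b11100110 = 0b11111111 = 255

255


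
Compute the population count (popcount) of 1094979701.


0b1000001010001000001000001110101 has 10 set bits

10


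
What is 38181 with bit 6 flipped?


38181 ^ (1 << 6) = 38181 ^ 64 = 38245

38245


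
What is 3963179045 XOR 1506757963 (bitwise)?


0b11101100001110010101000000100101 ^ 0b1011001110011110100110101001011 = 0b10110101111101100001110101101110 = 3052805486

3052805486


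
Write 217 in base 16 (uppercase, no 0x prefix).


217 = D9 hex

D9


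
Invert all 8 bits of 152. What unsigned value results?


152 ^ 255 = 103

103


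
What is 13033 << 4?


0b11001011101001 << 4 = 0b110010111010010000 = 208528

208528


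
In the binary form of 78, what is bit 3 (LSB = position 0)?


0b1001110, position 3 = 1

1


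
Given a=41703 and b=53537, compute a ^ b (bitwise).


41703 ^ 53537 = 29638

29638


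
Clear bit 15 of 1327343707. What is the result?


1327343707 & ~(1 << 15) = 1327310939

1327310939


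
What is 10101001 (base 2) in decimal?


10101001 in decimal = 169

169


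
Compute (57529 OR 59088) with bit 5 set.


Step 1: 57529 | 59088 = 59129
Step 2: 59129 | (1 << 5) = 59129 | 32 = 59129

59129


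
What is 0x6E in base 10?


6E hex = 110 decimal

110


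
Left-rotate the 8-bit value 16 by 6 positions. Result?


Rotate 0b10000 left by 6 (8-bit) = 0b100 = 4

4


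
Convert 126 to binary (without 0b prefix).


126 = 1111110 in binary

1111110


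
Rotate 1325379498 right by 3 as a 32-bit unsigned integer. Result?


Rotate 0b1001110111111111010111110101010 right by 3 (32-bit) = 0b1001001110111111111010111110101 = 1239414261

1239414261


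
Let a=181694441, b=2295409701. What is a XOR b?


181694441 ^ 2295409701 = 2181383116

2181383116


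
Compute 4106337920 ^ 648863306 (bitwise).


0b11110100110000011011111010000000 ^ 0b100110101011001101111001001010 = 0b11010010011011010110000011001010 = 3530383562

3530383562


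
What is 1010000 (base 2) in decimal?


1010000 in decimal = 80

80


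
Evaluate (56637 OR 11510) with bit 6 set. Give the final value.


Step 1: 56637 | 11510 = 65023
Step 2: 65023 | (1 << 6) = 65023 | 64 = 65023

65023


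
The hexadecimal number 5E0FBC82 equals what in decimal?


5E0FBC82 hex = 1578089602 decimal

1578089602


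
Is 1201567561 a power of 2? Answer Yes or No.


0b1000111100111100111011101001001. Multiple bits set => No

No


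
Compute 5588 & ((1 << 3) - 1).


5588 & 7 = 4

4


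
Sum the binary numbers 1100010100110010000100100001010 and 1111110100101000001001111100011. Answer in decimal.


1100010100110010000100100001010 + 1111110100101000001001111100011 = 11100001001011010001110011101101 = 3777830125

3777830125


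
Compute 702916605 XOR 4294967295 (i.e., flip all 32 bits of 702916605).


702916605 ^ 4294967295 = 3592050690

3592050690


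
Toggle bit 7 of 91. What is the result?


91 ^ (1 << 7) = 91 ^ 128 = 219

219


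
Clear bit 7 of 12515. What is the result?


12515 & ~(1 << 7) = 12387

12387


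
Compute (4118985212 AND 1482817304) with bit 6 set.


Step 1: 4118985212 & 1482817304 = 1342224664
Step 2: 1342224664 | (1 << 6) = 1342224664 | 64 = 1342224728

1342224728


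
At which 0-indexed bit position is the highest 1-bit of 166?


0b10100110. Highest set bit at position 7

7


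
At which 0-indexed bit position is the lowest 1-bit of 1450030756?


0b1010110011011011011011010100100. Lowest set bit at position 2

2


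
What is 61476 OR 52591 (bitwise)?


0b1111000000100100 | 0b1100110101101111 = 0b1111110101101111 = 64879

64879


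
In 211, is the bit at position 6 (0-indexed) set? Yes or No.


0b11010011, bit 6 = 1. Yes

Yes


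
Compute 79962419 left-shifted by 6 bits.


0b100110001000010000100110011 << 6 = 0b100110001000010000100110011000000 = 5117594816

5117594816


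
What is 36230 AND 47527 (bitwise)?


0b1000110110000110 & 0b1011100110100111 = 0b1000100110000110 = 35206

35206


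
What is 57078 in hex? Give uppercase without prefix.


57078 = DEF6 hex

DEF6


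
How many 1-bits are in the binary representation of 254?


0b11111110 has 7 set bits

7


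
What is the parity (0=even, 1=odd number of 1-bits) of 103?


0b1100111 has 5 ones => parity 1

1


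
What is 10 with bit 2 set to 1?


10 | (1 << 2) = 10 | 4 = 14

14


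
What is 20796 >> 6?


0b101000100111100 >> 6 = 0b101000100 = 324

324


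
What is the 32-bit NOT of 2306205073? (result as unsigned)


~0b10001001011101011110010110010001 = 0b1110110100010100001101001101110 = 1988762222 (32-bit unsigned)

1988762222


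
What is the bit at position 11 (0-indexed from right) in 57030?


0b1101111011000110, position 11 = 1

1


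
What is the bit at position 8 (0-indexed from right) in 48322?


0b1011110011000010, position 8 = 0

0


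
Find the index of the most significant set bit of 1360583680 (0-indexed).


0b1010001000110001101110000000000. Highest set bit at position 30

30


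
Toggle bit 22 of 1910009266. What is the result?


1910009266 ^ (1 << 22) = 1910009266 ^ 4194304 = 1905814962

1905814962


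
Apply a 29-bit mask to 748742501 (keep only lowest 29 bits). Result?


748742501 & 536870911 = 211871589

211871589


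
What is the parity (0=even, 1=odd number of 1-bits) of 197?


0b11000101 has 4 ones => parity 0

0


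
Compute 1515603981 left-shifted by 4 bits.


0b1011010010101100100100000001101 << 4 = 0b10110100101011001001000000011010000 = 24249663696

24249663696


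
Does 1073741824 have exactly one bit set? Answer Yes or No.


0b1000000000000000000000000000000. Only one bit set => Yes

Yes


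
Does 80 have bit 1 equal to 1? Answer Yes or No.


0b1010000, bit 1 = 0. No

No


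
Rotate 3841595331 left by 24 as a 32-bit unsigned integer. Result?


Rotate 0b11100100111110100001011111000011 left by 24 (32-bit) = 0b11000011111001001111101000010111 = 3286563351

3286563351


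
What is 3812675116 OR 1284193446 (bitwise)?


0b11100011010000001100111000101100 | 0b1001100100010110011110010100110 = 0b11101111110010111111111010101110 = 4023123630

4023123630


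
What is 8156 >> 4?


0b1111111011100 >> 4 = 0b111111101 = 509

509


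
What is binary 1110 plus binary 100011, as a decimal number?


1110 + 100011 = 110001 = 49

49


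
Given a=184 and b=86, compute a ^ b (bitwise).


184 ^ 86 = 238

238


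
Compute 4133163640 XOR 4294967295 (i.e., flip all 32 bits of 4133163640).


4133163640 ^ 4294967295 = 161803655

161803655


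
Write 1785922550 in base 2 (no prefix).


1785922550 = 1101010011100110000001111110110 in binary

1101010011100110000001111110110


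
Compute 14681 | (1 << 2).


14681 | (1 << 2) = 14681 | 4 = 14685

14685


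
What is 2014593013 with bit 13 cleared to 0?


2014593013 & ~(1 << 13) = 2014584821

2014584821


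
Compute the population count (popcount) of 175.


0b10101111 has 6 set bits

6


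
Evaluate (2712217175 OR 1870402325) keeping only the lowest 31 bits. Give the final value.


Step 1: 2712217175 | 1870402325 = 4026349399
Step 2: 4026349399 & 2147483647 = 1878865751

1878865751


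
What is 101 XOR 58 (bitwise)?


0b1100101 ^ 0b111010 = 0b1011111 = 95

95


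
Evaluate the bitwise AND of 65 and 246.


0b1000001 & 0b11110110 = 0b1000000 = 64

64


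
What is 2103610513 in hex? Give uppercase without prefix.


2103610513 = 7D628C91 hex

7D628C91


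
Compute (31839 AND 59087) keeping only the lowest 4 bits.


Step 1: 31839 & 59087 = 25679
Step 2: 25679 & 15 = 15

15


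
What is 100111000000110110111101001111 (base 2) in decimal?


100111000000110110111101001111 in decimal = 654536527

654536527


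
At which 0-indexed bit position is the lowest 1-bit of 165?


0b10100101. Lowest set bit at position 0

0


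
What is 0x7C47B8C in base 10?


7C47B8C hex = 130317196 decimal

130317196


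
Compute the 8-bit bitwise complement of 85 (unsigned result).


~0b1010101 = 0b10101010 = 170 (8-bit unsigned)

170


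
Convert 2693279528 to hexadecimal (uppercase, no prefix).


2693279528 = A0882F28 hex

A0882F28


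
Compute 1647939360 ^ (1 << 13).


1647939360 ^ (1 << 13) = 1647939360 ^ 8192 = 1647947552

1647947552


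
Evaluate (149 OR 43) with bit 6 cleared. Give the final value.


Step 1: 149 | 43 = 191
Step 2: 191 & ~(1 << 6) = 191

191


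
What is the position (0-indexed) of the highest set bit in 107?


0b1101011. Highest set bit at position 6

6


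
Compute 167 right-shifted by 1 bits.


0b10100111 >> 1 = 0b1010011 = 83

83


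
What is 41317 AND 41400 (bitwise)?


0b1010000101100101 & 0b1010000110111000 = 0b1010000100100000 = 41248

41248


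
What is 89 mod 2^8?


89 & 255 = 89

89


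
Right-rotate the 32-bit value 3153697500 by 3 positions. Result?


Rotate 0b10111011111110011001101011011100 right by 3 (32-bit) = 0b10010111011111110011001101011011 = 2541695835

2541695835


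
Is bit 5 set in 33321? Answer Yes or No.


0b1000001000101001, bit 5 = 1. Yes

Yes


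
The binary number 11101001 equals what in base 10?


11101001 in decimal = 233

233


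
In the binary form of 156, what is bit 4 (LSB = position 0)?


0b10011100, position 4 = 1

1


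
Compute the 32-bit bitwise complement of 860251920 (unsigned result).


~0b110011010001100110011100010000 = 0b11001100101110011001100011101111 = 3434715375 (32-bit unsigned)

3434715375


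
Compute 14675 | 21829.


0b11100101010011 | 0b101010101000101 = 0b111110101010111 = 32087

32087


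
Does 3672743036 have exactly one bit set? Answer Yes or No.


0b11011010111010011001110001111100. Multiple bits set => No

No


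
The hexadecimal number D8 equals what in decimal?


D8 hex = 216 decimal

216


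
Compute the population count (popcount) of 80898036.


0b100110100100110011111110100 has 15 set bits

15


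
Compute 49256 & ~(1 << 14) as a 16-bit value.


49256 & ~(1 << 14) = 32872

32872


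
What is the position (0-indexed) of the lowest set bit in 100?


0b1100100. Lowest set bit at position 2

2


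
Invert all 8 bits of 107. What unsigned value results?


107 ^ 255 = 148

148


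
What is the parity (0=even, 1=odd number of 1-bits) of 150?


0b10010110 has 4 ones => parity 0

0


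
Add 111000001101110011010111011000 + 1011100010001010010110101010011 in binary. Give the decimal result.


111000001101110011010111011000 + 1011100010001010010110101010011 = 10010100011111000110001100101011 = 2491179819

2491179819


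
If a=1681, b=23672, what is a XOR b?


1681 ^ 23672 = 23273

23273


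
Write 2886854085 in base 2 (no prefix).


2886854085 = 10101100000100011110010111000101 in binary

10101100000100011110010111000101


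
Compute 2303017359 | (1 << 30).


2303017359 | (1 << 30) = 2303017359 | 1073741824 = 3376759183

3376759183


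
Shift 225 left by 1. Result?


0b11100001 << 1 = 0b111000010 = 450

450


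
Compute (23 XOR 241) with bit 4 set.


Step 1: 23 ^ 241 = 230
Step 2: 230 | (1 << 4) = 230 | 16 = 246

246


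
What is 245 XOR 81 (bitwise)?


0b11110101 ^ 0b1010001 = 0b10100100 = 164

164


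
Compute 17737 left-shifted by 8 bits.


0b100010101001001 << 8 = 0b10001010100100100000000 = 4540672

4540672


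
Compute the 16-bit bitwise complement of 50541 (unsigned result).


~0b1100010101101101 = 0b11101010010010 = 14994 (16-bit unsigned)

14994


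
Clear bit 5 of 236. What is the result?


236 & ~(1 << 5) = 204

204


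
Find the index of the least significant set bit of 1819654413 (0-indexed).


0b1101100011101011011100100001101. Lowest set bit at position 0

0


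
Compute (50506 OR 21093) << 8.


Step 1: 50506 | 21093 = 55151
Step 2: 55151 << 8 = 14118656

14118656


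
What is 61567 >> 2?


0b1111000001111111 >> 2 = 0b11110000011111 = 15391

15391


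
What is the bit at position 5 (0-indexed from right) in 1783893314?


0b1101010010101000000110101000010, position 5 = 0

0


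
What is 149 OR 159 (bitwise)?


0b10010101 | 0b10011111 = 0b10011111 = 159

159


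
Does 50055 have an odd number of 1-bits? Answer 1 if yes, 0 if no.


0b1100001110000111 has 8 ones => parity 0

0


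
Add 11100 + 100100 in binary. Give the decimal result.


11100 + 100100 = 1000000 = 64

64


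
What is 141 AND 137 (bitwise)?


0b10001101 & 0b10001001 = 0b10001001 = 137

137


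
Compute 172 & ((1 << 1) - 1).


172 & 1 = 0

0


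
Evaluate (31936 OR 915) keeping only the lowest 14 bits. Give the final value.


Step 1: 31936 | 915 = 32723
Step 2: 32723 & 16383 = 16339

16339


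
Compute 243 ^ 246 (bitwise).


0b11110011 ^ 0b11110110 = 0b101 = 5

5


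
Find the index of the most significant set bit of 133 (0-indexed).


0b10000101. Highest set bit at position 7

7


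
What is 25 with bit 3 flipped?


25 ^ (1 << 3) = 25 ^ 8 = 17

17


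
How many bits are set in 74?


0b1001010 has 3 set bits

3


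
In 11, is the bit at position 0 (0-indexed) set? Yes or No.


0b1011, bit 0 = 1. Yes

Yes


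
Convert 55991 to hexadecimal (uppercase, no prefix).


55991 = DAB7 hex

DAB7


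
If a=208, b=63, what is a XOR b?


208 ^ 63 = 239

239


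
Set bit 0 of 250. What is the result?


250 | (1 << 0) = 250 | 1 = 251

251


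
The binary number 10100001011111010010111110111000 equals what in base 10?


10100001011111010010111110111000 in decimal = 2709335992

2709335992


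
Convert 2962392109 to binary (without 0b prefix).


2962392109 = 10110000100100101000010000101101 in binary

10110000100100101000010000101101


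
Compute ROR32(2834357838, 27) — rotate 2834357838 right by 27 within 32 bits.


Rotate 0b10101000111100001101111001001110 right by 27 (32-bit) = 0b11110000110111100100111010101 = 505137621

505137621


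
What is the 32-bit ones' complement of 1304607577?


1304607577 ^ 4294967295 = 2990359718

2990359718


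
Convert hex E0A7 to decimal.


E0A7 hex = 57511 decimal

57511


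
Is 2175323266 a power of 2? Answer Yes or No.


0b10000001101010001100110010000010. Multiple bits set => No

No


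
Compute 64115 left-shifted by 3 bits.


0b1111101001110011 << 3 = 0b1111101001110011000 = 512920

512920


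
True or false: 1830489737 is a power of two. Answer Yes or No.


0b1101101000110110000111010001001. Multiple bits set => No

No


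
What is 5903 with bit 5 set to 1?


5903 | (1 << 5) = 5903 | 32 = 5935

5935


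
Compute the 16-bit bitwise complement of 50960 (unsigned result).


~0b1100011100010000 = 0b11100011101111 = 14575 (16-bit unsigned)

14575


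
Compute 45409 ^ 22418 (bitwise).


0b1011000101100001 ^ 0b101011110010010 = 0b1110011011110011 = 59123

59123


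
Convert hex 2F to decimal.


2F hex = 47 decimal

47


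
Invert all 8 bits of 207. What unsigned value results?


207 ^ 255 = 48

48


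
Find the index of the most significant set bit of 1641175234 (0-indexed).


0b1100001110100100101100011000010. Highest set bit at position 30

30


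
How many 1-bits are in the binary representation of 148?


0b10010100 has 3 set bits

3


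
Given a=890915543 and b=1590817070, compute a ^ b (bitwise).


890915543 ^ 1590817070 = 1808514041

1808514041


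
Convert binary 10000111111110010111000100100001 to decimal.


10000111111110010111000100100001 in decimal = 2281271585

2281271585


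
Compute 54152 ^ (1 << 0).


54152 ^ (1 << 0) = 54152 ^ 1 = 54153

54153


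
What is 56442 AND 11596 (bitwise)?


0b1101110001111010 & 0b10110101001100 = 0b110001001000 = 3144

3144


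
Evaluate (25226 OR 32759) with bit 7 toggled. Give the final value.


Step 1: 25226 | 32759 = 32767
Step 2: 32767 ^ (1 << 7) = 32767 ^ 128 = 32639

32639


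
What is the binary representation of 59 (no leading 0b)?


59 = 111011 in binary

111011


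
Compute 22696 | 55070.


0b101100010101000 | 0b1101011100011110 = 0b1101111110111110 = 57278

57278


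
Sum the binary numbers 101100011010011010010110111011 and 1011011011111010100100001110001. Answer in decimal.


101100011010011010010110111011 + 1011011011111010100100001110001 = 10000111111001101110111000101100 = 2280058412

2280058412


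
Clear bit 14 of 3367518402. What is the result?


3367518402 & ~(1 << 14) = 3367502018

3367502018


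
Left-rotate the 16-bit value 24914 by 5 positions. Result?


Rotate 0b110000101010010 left by 5 (16-bit) = 0b10101001001100 = 10828

10828


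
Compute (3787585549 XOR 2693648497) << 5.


Step 1: 3787585549 ^ 2693648497 = 1095510140
Step 2: 1095510140 << 5 = 35056324480

35056324480


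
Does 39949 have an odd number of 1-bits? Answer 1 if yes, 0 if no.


0b1001110000001101 has 7 ones => parity 1

1


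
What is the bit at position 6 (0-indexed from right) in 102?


0b1100110, position 6 = 1

1


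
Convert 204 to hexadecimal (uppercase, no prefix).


204 = CC hex

CC


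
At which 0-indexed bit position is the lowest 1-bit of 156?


0b10011100. Lowest set bit at position 2

2


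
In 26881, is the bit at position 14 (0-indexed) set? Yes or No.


0b110100100000001, bit 14 = 1. Yes

Yes


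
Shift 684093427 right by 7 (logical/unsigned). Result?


0b101000110001100110111111110011 >> 7 = 0b10100011000110011011111 = 5344479

5344479


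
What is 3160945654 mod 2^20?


3160945654 & 1048575 = 537590

537590


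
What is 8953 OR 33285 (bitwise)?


0b10001011111001 | 0b1000001000000101 = 0b1010001011111101 = 41725

41725


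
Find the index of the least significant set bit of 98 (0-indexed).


0b1100010. Lowest set bit at position 1

1


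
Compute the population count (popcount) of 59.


0b111011 has 5 set bits

5


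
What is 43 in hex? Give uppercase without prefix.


43 = 2B hex

2B


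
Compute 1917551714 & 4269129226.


0b1110010010010111000010001100010 & 0b11111110011101011011111000001010 = 0b1110010010000011000010000000010 = 1916896258

1916896258


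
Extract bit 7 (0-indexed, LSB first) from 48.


0b110000, position 7 = 0

0


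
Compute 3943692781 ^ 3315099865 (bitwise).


0b11101011000011111111100111101101 ^ 0b11000101100110000110100011011001 = 0b101110100101111001000100110100 = 781685044

781685044


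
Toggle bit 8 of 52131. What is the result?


52131 ^ (1 << 8) = 52131 ^ 256 = 51875

51875


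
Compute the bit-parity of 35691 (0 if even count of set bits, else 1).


0b1000101101101011 has 9 ones => parity 1

1


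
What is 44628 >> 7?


0b1010111001010100 >> 7 = 0b101011100 = 348

348


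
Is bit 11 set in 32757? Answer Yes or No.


0b111111111110101, bit 11 = 1. Yes

Yes


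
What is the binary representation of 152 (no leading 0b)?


152 = 10011000 in binary

10011000


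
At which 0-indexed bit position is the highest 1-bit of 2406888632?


0b10001111011101100011010010111000. Highest set bit at position 31

31


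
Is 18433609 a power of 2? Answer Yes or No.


0b1000110010100011001001001. Multiple bits set => No

No
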